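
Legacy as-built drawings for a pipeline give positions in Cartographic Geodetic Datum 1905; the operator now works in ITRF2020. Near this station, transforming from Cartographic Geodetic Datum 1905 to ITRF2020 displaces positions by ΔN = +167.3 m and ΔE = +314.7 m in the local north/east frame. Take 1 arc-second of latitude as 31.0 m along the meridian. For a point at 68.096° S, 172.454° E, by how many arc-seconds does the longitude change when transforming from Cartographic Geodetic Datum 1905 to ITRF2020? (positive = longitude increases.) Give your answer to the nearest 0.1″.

Δλ = 27.2″

At latitude -68.096°, cos φ = 0.373053.
1″ of longitude at this latitude = 31.00 × cos φ = 11.5646 m, so Δλ = 314.7 / 11.5646 = 27.212″.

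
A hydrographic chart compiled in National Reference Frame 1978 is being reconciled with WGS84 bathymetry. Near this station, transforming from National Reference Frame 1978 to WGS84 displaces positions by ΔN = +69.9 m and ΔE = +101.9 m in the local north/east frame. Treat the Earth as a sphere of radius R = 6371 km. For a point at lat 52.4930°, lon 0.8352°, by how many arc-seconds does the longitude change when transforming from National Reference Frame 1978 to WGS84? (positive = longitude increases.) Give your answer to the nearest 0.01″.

Δλ = 5.42″

At latitude 52.4930°, cos φ = 0.608858.
One radian of longitude at latitude φ spans R cos φ, so Δλ = ΔE / (R cos φ) = 101.9 / (6371000 × 0.608858) = 2.6269e-05 rad = 5.418″.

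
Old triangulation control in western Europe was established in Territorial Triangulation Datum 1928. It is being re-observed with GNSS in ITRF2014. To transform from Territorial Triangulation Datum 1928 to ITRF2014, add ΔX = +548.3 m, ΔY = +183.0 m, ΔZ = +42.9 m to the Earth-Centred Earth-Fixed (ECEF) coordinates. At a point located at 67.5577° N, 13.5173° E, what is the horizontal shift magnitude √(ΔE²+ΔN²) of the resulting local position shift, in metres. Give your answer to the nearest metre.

518 m

The local east axis at (φ, λ) is (−sin λ, cos λ, 0), so ΔE = −sin(13.5173°)·548.3 + cos(13.5173°)·183.0 = 49.77 m.
The local north axis is (−sin φ cos λ, −sin φ sin λ, cos φ), giving ΔN = -492.736 − 39.535 + 16.377 = -515.89 m.
Horizontal magnitude = √(ΔE² + ΔN²) = √(49.77² + (-515.89)²) = 518.29 m.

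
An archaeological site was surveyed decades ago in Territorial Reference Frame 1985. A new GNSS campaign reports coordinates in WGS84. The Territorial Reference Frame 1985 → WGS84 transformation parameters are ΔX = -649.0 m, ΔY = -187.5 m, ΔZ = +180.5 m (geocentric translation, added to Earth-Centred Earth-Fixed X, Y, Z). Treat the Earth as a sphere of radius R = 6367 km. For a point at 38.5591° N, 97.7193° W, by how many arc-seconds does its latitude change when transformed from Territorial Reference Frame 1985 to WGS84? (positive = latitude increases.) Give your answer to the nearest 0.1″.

Δφ = -0.9″

sin φ = 0.623322, cos φ = 0.781966, sin λ = -0.990938, cos λ = -0.134320.
North component: ΔN = −sin φ cos λ·ΔX − sin φ sin λ·ΔY + cos φ·ΔZ = −(0.623322)(-0.134320)(-649.0) − (0.623322)(-0.990938)(-187.5) + (0.781966)(180.5) = -29.01 m.
1° of latitude spans πR/180 = 111125 m, so Δφ = -29.01 / 111125 × 3600 = -0.940″.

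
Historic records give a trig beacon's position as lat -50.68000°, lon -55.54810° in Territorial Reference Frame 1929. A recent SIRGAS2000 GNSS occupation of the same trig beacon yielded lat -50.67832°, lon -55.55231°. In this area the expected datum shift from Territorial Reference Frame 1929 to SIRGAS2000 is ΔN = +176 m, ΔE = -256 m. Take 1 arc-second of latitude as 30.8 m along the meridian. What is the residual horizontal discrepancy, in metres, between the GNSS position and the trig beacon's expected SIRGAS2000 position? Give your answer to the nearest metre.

Observed coordinate differences: Δφ = +0.00168°, Δλ = -0.00421°.
Converting to metres (1° lat = 110880 m, cos φ = 0.633651): observed ΔN = 186.3 m, observed ΔE = -295.8 m.
Subtracting the expected shift leaves a residual of 186.3 − (176) = 10.3 m north and -295.8 − (-256) = -39.8 m east.
Residual distance = √(10.3² + (-39.8)²) = 41.1 m.

41 m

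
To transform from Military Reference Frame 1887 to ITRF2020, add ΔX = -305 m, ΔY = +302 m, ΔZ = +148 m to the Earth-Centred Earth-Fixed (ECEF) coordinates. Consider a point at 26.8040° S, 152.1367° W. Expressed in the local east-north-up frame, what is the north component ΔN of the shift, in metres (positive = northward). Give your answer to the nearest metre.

ΔN = 190 m

The local north axis is (−sin φ cos λ, −sin φ sin λ, cos φ), giving ΔN = 121.591 − 63.647 + 132.098 = 190.04 m.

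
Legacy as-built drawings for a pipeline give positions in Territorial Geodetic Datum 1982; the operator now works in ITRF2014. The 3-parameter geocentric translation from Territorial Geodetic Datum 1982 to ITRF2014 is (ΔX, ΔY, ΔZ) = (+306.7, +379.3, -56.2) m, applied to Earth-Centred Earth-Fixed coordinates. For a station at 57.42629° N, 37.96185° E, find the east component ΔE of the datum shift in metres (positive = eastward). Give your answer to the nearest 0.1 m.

ΔE = 110.4 m

The local east axis at (φ, λ) is (−sin λ, cos λ, 0), so ΔE = −sin(37.96185°)·306.7 + cos(37.96185°)·379.3 = 110.39 m.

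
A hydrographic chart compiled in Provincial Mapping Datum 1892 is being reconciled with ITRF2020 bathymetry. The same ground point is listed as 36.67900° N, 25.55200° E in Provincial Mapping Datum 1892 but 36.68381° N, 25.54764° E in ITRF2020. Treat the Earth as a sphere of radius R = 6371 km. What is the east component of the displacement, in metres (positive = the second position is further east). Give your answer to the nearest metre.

ΔE = -389 m

Δφ = 36.68381° − 36.67900° = +0.00481°; Δλ = 25.54764° − 25.55200° = -0.00436°.
1° along a meridian = πR/180 = 111195 m.
ΔN = Δφ × 111195 = 534.8 m; ΔE = Δλ × 111195 × cos(36.67900°) = -0.00436 × 111195 × 0.801995 = -388.8 m.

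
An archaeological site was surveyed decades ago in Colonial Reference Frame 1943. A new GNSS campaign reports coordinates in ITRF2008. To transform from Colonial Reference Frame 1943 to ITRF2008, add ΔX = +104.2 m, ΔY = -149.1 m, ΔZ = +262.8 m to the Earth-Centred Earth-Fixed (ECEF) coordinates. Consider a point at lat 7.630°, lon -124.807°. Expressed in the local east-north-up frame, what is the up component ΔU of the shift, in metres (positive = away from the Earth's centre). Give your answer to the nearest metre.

ΔU = 97 m

The local up (radial) axis is (cos φ cos λ, cos φ sin λ, sin φ), giving ΔU = -58.952 + 121.339 + 34.893 = 97.28 m.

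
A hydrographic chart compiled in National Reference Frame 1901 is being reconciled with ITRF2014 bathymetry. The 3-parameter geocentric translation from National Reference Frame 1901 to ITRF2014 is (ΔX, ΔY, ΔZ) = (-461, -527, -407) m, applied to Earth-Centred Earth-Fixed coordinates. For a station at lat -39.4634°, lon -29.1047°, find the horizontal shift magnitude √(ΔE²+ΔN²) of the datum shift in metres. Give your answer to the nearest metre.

797 m

The local east axis at (φ, λ) is (−sin λ, cos λ, 0), so ΔE = −sin(-29.1047°)·(-461) + cos(-29.1047°)·(-527) = -684.69 m.
The local north axis is (−sin φ cos λ, −sin φ sin λ, cos φ), giving ΔN = -256.008 + 162.924 − 314.217 = -407.30 m.
Horizontal magnitude = √(ΔE² + ΔN²) = √((-684.69)² + (-407.30)²) = 796.68 m.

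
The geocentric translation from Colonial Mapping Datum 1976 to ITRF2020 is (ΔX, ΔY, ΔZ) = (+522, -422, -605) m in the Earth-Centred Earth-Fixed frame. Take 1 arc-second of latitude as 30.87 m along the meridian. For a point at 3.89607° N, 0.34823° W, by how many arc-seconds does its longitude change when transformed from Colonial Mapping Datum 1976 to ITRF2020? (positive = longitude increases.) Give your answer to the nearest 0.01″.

sin φ = 0.067947, cos φ = 0.997689, sin λ = -0.006078, cos λ = 0.999982.
East component: ΔE = −sin λ·ΔX + cos λ·ΔY = −(-0.006078)(522) + (0.999982)(-422) = -418.82 m.
1° of latitude spans 3600 × 30.87 = 111132 m; at latitude φ, 1° of longitude spans that × cos φ = 110875.2 m, so Δλ = -418.82 / 110875.2 × 3600 = -13.599″.

Δλ = -13.60″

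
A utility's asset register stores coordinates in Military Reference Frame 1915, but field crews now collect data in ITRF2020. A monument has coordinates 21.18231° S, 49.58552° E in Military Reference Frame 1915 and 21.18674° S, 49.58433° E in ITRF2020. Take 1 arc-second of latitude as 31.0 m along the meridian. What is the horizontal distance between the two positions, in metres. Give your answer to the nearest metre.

510 m

Δφ = -21.18674° − -21.18231° = -0.00443°; Δλ = 49.58433° − 49.58552° = -0.00119°.
1° of latitude = 3600 × 31.00 = 111600 m.
ΔN = Δφ × 111600 = -494.4 m; ΔE = Δλ × 111600 × cos(-21.18231°) = -0.00119 × 111600 × 0.932435 = -123.8 m.
Distance = √(ΔE² + ΔN²) = √((-123.8)² + (-494.4)²) = 509.7 m.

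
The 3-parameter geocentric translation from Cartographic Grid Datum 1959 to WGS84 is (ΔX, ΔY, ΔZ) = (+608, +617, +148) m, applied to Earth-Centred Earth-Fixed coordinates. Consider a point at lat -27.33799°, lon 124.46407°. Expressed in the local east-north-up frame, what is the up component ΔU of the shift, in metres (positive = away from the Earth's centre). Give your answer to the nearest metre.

ΔU = 78 m

The local up (radial) axis is (cos φ cos λ, cos φ sin λ, sin φ), giving ΔU = -305.634 + 451.889 − 67.967 = 78.29 m.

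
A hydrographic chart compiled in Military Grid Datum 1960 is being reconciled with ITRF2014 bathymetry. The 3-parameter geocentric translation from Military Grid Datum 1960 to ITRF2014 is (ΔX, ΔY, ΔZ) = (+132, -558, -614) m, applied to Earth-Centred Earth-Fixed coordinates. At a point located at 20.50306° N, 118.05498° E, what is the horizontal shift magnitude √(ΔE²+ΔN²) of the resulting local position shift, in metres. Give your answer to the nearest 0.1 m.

407.9 m

At φ = 20.50306°, λ = 118.05498°: sin φ = 0.350257, cos φ = 0.936653, sin λ = 0.882497, cos λ = -0.470319.
ΔE = −sin λ·ΔX + cos λ·ΔY = −(0.882497)·(132) + (-0.470319)·(-558) = 145.95 m.
ΔN = −sin φ cos λ·ΔX − sin φ sin λ·ΔY + cos φ·ΔZ = −(0.350257)(-0.470319)(132) − (0.350257)(0.882497)(-558) + (0.936653)(-614) = -380.88 m.
Horizontal magnitude = √(ΔE² + ΔN²) = √(145.95² + (-380.88)²) = 407.89 m.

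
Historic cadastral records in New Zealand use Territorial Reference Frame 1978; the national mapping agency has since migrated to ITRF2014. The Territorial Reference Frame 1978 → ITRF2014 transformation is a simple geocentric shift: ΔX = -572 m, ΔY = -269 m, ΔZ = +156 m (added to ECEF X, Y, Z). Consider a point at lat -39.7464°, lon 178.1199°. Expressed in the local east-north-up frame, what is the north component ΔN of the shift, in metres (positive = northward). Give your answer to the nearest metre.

The local north axis is (−sin φ cos λ, −sin φ sin λ, cos φ), giving ΔN = 365.535 − 5.643 + 119.946 = 479.84 m.

ΔN = 480 m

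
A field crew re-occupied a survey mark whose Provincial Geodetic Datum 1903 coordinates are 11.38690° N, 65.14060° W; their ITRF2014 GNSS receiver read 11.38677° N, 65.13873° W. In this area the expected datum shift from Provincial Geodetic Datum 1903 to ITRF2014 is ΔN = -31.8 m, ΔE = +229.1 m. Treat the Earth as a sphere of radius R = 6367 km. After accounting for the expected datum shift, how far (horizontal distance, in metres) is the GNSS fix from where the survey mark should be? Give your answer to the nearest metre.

31 m

Observed coordinate differences: Δφ = -0.00013°, Δλ = +0.00187°.
Converting to metres (1° lat = 111125 m, cos φ = 0.980316): observed ΔN = -14.4 m, observed ΔE = 203.7 m.
Subtracting the expected shift leaves a residual of -14.4 − (-31.8) = 17.4 m north and 203.7 − (229.1) = -25.4 m east.
Residual distance = √(17.4² + (-25.4)²) = 30.8 m.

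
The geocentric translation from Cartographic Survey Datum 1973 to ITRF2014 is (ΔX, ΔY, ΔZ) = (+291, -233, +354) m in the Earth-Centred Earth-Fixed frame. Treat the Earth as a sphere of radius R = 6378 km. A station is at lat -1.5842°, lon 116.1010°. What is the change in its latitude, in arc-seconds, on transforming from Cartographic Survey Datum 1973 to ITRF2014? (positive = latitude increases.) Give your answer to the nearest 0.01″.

Δφ = 11.14″

sin φ = -0.027646, cos φ = 0.999618, sin λ = 0.898020, cos λ = -0.439955.
North component: ΔN = −sin φ cos λ·ΔX − sin φ sin λ·ΔY + cos φ·ΔZ = −(-0.027646)(-0.439955)(291) − (-0.027646)(0.898020)(-233) + (0.999618)(354) = 344.54 m.
1° of latitude spans πR/180 = 111317 m, so Δφ = 344.54 / 111317 × 3600 = 11.142″.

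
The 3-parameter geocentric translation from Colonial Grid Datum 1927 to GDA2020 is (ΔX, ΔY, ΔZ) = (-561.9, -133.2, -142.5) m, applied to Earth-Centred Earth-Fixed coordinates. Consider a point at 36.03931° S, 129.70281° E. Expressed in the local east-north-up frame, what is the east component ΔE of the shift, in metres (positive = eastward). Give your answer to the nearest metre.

ΔE = 517 m

The local east axis at (φ, λ) is (−sin λ, cos λ, 0), so ΔE = −sin(129.70281°)·(-561.9) + cos(129.70281°)·(-133.2) = 517.40 m.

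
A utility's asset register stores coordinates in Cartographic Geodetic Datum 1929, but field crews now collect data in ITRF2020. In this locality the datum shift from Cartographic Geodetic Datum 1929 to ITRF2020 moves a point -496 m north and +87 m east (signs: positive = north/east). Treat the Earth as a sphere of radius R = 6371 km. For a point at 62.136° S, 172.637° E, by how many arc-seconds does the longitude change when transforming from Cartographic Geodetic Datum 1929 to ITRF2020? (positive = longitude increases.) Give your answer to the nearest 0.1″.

At latitude -62.136°, cos φ = 0.467374.
One radian of longitude at latitude φ spans R cos φ, so Δλ = ΔE / (R cos φ) = 87.0 / (6371000 × 0.467374) = 2.9218e-05 rad = 6.027″.

Δλ = 6.0″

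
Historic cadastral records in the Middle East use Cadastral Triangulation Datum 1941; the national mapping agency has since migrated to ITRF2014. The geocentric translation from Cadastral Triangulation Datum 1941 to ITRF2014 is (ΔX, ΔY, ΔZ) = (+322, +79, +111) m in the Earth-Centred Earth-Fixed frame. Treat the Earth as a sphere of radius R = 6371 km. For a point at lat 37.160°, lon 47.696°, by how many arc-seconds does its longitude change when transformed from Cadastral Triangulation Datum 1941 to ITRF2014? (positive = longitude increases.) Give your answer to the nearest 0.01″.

sin φ = 0.604043, cos φ = 0.796952, sin λ = 0.739584, cos λ = 0.673064.
East component: ΔE = −sin λ·ΔX + cos λ·ΔY = −(0.739584)(322) + (0.673064)(79) = -184.97 m.
1° of latitude spans πR/180 = 111195 m; at latitude φ, 1° of longitude spans that × cos φ = 88617.0 m, so Δλ = -184.97 / 88617.0 × 3600 = -7.514″.

Δλ = -7.51″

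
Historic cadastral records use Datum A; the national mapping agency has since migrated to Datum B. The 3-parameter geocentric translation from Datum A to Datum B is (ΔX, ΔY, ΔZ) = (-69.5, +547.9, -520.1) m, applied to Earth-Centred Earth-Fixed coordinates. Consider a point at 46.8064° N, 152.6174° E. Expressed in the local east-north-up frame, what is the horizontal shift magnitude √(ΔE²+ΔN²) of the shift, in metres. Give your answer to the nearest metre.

741 m

At φ = 46.8064°, λ = 152.6174°: sin φ = 0.729045, cos φ = 0.684466, sin λ = 0.459930, cos λ = -0.887955.
ΔE = −sin λ·ΔX + cos λ·ΔY = −(0.459930)·(-69.5) + (-0.887955)·(547.9) = -454.55 m.
ΔN = −sin φ cos λ·ΔX − sin φ sin λ·ΔY + cos φ·ΔZ = −(0.729045)(-0.887955)(-69.5) − (0.729045)(0.459930)(547.9) + (0.684466)(-520.1) = -584.70 m.
Horizontal magnitude = √(ΔE² + ΔN²) = √((-454.55)² + (-584.70)²) = 740.60 m.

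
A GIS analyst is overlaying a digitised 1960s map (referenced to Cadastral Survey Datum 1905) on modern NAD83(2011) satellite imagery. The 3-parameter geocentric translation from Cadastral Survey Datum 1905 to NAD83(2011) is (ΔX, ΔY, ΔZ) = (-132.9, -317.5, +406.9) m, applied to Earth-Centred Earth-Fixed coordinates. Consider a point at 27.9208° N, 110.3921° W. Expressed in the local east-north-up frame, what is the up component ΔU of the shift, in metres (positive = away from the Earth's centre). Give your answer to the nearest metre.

At φ = 27.9208°, λ = -110.3921°: sin φ = 0.468251, cos φ = 0.883596, sin λ = -0.937330, cos λ = -0.348443.
ΔU = cos φ cos λ·ΔX + cos φ sin λ·ΔY + sin φ·ΔZ = (0.883596)(-0.348443)(-132.9) + (0.883596)(-0.937330)(-317.5) + (0.468251)(406.9) = 494.41 m.

ΔU = 494 m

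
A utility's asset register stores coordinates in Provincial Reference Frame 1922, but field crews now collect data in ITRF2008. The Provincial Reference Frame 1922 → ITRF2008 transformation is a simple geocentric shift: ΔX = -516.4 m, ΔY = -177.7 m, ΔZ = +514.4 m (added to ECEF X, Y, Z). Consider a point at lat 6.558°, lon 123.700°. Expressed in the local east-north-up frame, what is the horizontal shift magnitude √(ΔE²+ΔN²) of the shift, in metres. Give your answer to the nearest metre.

At φ = 6.558°, λ = 123.700°: sin φ = 0.114209, cos φ = 0.993457, sin λ = 0.831954, cos λ = -0.554844.
ΔE = −sin λ·ΔX + cos λ·ΔY = −(0.831954)·(-516.4) + (-0.554844)·(-177.7) = 528.22 m.
ΔN = −sin φ cos λ·ΔX − sin φ sin λ·ΔY + cos φ·ΔZ = −(0.114209)(-0.554844)(-516.4) − (0.114209)(0.831954)(-177.7) + (0.993457)(514.4) = 495.20 m.
Horizontal magnitude = √(ΔE² + ΔN²) = √(528.22² + 495.20²) = 724.04 m.

724 m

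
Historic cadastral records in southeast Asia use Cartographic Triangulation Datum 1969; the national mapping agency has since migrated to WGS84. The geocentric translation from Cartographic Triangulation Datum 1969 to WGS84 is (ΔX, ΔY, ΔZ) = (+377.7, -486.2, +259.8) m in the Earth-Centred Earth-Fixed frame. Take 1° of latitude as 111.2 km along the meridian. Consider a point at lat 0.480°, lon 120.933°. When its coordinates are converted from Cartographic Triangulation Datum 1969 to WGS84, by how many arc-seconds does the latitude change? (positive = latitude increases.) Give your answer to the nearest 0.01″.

sin φ = 0.008377, cos φ = 0.999965, sin λ = 0.857769, cos λ = -0.514035.
North component: ΔN = −sin φ cos λ·ΔX − sin φ sin λ·ΔY + cos φ·ΔZ = −(0.008377)(-0.514035)(377.7) − (0.008377)(0.857769)(-486.2) + (0.999965)(259.8) = 264.91 m.
1° of latitude spans 111200 m, so Δφ = 264.91 / 111200 × 3600 = 8.576″.

Δφ = 8.58″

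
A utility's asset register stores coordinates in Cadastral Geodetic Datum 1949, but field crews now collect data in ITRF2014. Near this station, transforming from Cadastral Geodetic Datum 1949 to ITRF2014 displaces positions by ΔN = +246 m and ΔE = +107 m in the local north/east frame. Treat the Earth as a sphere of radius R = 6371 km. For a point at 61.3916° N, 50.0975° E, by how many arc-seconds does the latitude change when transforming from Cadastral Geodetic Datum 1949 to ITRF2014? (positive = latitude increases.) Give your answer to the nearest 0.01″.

Δφ = 7.96″

On a sphere of radius R, 1 rad of latitude = R, so Δφ = ΔN / R = 246.0 / 6371000 = 3.8612e-05 rad = 7.964″.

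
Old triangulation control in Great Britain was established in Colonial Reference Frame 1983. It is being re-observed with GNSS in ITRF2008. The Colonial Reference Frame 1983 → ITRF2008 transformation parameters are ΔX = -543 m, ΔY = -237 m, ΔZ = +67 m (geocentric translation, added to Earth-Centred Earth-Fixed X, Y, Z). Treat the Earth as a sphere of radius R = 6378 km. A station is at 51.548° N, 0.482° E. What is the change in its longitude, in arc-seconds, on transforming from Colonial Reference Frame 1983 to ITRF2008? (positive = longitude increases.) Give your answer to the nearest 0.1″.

sin φ = 0.783129, cos φ = 0.621859, sin λ = 0.008412, cos λ = 0.999965.
East component: ΔE = −sin λ·ΔX + cos λ·ΔY = −(0.008412)(-543) + (0.999965)(-237) = -232.42 m.
1° of latitude spans πR/180 = 111317 m; at latitude φ, 1° of longitude spans that × cos φ = 69223.5 m, so Δλ = -232.42 / 69223.5 × 3600 = -12.087″.

Δλ = -12.1″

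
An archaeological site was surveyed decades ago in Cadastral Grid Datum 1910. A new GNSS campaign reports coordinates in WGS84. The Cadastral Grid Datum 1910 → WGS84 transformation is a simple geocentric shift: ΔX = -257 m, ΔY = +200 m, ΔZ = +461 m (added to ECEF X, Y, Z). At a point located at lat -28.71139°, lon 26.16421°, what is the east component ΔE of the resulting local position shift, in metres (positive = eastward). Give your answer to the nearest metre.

ΔE = 293 m

At φ = -28.71139°, λ = 26.16421°: sin φ = -0.480398, cos φ = 0.877051, sin λ = 0.440945, cos λ = 0.897534.
ΔE = −sin λ·ΔX + cos λ·ΔY = −(0.440945)·(-257) + (0.897534)·(200) = 292.83 m.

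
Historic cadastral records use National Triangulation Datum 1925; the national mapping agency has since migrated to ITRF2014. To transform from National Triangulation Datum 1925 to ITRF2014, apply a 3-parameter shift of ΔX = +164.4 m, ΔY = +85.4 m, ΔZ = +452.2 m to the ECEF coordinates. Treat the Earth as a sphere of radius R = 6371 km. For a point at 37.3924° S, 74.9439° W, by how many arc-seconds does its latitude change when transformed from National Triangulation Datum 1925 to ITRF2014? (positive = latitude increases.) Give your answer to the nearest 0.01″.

sin φ = -0.607270, cos φ = 0.794495, sin λ = -0.965672, cos λ = 0.259765.
North component: ΔN = −sin φ cos λ·ΔX − sin φ sin λ·ΔY + cos φ·ΔZ = −(-0.607270)(0.259765)(164.4) − (-0.607270)(-0.965672)(85.4) + (0.794495)(452.2) = 335.12 m.
1° of latitude spans πR/180 = 111195 m, so Δφ = 335.12 / 111195 × 3600 = 10.850″.

Δφ = 10.85″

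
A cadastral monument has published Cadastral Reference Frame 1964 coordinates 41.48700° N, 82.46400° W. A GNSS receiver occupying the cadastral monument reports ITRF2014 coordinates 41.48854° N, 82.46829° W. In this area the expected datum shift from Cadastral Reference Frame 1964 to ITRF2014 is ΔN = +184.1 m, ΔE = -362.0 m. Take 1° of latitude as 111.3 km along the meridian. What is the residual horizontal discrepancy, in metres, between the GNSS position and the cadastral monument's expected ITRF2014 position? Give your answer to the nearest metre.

13 m

Observed coordinate differences: Δφ = +0.00154°, Δλ = -0.00429°.
Converting to metres (1° lat = 111300 m, cos φ = 0.749106): observed ΔN = 171.4 m, observed ΔE = -357.7 m.
Subtracting the expected shift leaves a residual of 171.4 − (184.1) = -12.7 m north and -357.7 − (-362.0) = 4.3 m east.
Residual distance = √((-12.7)² + 4.3²) = 13.4 m.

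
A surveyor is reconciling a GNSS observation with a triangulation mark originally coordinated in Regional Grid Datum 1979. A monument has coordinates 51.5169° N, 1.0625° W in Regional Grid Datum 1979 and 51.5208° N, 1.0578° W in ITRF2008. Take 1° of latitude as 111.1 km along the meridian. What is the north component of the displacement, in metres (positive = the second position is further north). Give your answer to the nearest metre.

Δφ = 51.5208° − 51.5169° = +0.0039°; Δλ = -1.0578° − -1.0625° = +0.0047°.
ΔN = Δφ × 111100 = 433.3 m; ΔE = Δλ × 111100 × cos(51.5169°) = +0.0047 × 111100 × 0.622284 = 324.9 m.

ΔN = 433 m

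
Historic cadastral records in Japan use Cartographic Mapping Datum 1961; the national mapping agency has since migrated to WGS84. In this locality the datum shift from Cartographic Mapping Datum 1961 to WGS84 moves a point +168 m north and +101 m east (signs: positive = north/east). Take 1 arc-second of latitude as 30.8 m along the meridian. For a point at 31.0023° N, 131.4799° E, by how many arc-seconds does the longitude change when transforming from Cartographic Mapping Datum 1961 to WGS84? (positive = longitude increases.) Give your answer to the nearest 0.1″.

Δλ = 3.8″

At latitude 31.0023°, cos φ = 0.857147.
1″ of longitude at this latitude = 30.80 × cos φ = 26.4001 m, so Δλ = 101.0 / 26.4001 = 3.826″.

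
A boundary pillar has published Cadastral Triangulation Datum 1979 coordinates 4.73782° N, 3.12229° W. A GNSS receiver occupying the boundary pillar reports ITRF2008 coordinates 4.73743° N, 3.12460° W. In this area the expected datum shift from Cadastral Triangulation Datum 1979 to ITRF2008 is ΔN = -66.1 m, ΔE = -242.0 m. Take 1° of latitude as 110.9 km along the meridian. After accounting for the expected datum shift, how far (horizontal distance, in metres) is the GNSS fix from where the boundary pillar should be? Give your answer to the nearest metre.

26 m

Observed coordinate differences: Δφ = -0.00039°, Δλ = -0.00231°.
Converting to metres (1° lat = 110900 m, cos φ = 0.996583): observed ΔN = -43.3 m, observed ΔE = -255.3 m.
Subtracting the expected shift leaves a residual of -43.3 − (-66.1) = 22.8 m north and -255.3 − (-242.0) = -13.3 m east.
Residual distance = √(22.8² + (-13.3)²) = 26.4 m.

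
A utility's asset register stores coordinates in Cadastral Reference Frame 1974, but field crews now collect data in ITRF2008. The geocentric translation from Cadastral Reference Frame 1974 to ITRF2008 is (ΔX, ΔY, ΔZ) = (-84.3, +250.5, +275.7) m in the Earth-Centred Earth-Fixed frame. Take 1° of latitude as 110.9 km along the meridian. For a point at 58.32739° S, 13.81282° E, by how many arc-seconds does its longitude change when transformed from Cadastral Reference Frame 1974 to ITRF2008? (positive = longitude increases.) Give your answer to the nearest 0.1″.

Δλ = 16.3″

sin φ = -0.851062, cos φ = 0.525065, sin λ = 0.238751, cos λ = 0.971081.
East component: ΔE = −sin λ·ΔX + cos λ·ΔY = −(0.238751)(-84.3) + (0.971081)(250.5) = 263.38 m.
1° of latitude spans 110900 m; at latitude φ, 1° of longitude spans that × cos φ = 58229.7 m, so Δλ = 263.38 / 58229.7 × 3600 = 16.283″.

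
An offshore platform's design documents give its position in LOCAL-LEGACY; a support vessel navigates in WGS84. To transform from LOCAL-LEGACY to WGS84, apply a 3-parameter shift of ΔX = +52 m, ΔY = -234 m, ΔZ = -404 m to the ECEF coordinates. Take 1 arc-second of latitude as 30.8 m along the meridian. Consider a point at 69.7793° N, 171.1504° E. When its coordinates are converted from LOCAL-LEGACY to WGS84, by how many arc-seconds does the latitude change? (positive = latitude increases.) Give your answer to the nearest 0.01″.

sin φ = 0.938368, cos φ = 0.345637, sin λ = 0.153841, cos λ = -0.988096.
North component: ΔN = −sin φ cos λ·ΔX − sin φ sin λ·ΔY + cos φ·ΔZ = −(0.938368)(-0.988096)(52) − (0.938368)(0.153841)(-234) + (0.345637)(-404) = -57.64 m.
1° of latitude spans 3600 × 30.80 = 110880 m, so Δφ = -57.64 / 110880 × 3600 = -1.872″.

Δφ = -1.87″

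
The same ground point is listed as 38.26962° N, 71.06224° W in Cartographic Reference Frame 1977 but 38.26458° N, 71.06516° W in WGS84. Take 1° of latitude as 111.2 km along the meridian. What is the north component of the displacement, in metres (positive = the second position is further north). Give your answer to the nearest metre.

Δφ = 38.26458° − 38.26962° = -0.00504°; Δλ = -71.06516° − -71.06224° = -0.00292°.
ΔN = Δφ × 111200 = -560.4 m; ΔE = Δλ × 111200 × cos(38.26962°) = -0.00292 × 111200 × 0.785105 = -254.9 m.

ΔN = -560 m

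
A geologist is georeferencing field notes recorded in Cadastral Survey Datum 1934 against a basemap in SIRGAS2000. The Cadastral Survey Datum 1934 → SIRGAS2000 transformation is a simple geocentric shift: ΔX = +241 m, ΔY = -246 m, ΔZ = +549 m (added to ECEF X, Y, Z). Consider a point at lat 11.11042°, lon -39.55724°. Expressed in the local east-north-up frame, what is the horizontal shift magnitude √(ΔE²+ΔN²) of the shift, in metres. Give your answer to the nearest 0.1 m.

The local east axis at (φ, λ) is (−sin λ, cos λ, 0), so ΔE = −sin(-39.55724°)·241 + cos(-39.55724°)·(-246) = -36.18 m.
The local north axis is (−sin φ cos λ, −sin φ sin λ, cos φ), giving ΔN = -35.805 − 30.189 + 538.710 = 472.72 m.
Horizontal magnitude = √(ΔE² + ΔN²) = √((-36.18)² + 472.72²) = 474.10 m.

474.1 m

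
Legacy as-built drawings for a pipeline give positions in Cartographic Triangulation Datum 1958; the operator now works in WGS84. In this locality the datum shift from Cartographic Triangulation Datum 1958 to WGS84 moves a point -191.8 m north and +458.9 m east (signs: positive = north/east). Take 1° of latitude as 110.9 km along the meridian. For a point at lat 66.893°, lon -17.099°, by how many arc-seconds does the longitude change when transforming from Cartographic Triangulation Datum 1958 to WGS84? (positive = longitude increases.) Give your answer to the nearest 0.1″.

Δλ = 38.0″

At latitude 66.893°, cos φ = 0.392449.
1° of longitude at this latitude = 110.9 × cos φ = 43.52 km, so Δλ = 458.9 / 43522.6 = 0.0105439° = 37.958″.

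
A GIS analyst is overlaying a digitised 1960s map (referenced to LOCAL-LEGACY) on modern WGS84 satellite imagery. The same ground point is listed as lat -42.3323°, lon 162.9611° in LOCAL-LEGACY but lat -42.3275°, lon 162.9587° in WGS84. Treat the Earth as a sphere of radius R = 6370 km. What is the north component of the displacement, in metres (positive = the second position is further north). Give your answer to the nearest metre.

Δφ = -42.3275° − -42.3323° = +0.0048°; Δλ = 162.9587° − 162.9611° = -0.0024°.
1° along a meridian = πR/180 = 111177 m.
ΔN = Δφ × 111177 = 533.7 m; ΔE = Δλ × 111177 × cos(-42.3323°) = -0.0024 × 111177 × 0.739252 = -197.3 m.

ΔN = 534 m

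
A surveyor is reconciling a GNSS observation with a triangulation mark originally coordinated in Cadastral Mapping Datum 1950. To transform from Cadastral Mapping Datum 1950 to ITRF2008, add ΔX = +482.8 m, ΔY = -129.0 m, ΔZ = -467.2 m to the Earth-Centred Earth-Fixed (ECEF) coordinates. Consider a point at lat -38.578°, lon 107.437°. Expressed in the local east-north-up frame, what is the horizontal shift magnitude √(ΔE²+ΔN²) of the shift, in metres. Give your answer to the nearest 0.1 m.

The local east axis at (φ, λ) is (−sin λ, cos λ, 0), so ΔE = −sin(107.437°)·482.8 + cos(107.437°)·(-129.0) = -421.96 m.
The local north axis is (−sin φ cos λ, −sin φ sin λ, cos φ), giving ΔN = -90.216 − 76.745 − 365.238 = -532.20 m.
Horizontal magnitude = √(ΔE² + ΔN²) = √((-421.96)² + (-532.20)²) = 679.18 m.

679.2 m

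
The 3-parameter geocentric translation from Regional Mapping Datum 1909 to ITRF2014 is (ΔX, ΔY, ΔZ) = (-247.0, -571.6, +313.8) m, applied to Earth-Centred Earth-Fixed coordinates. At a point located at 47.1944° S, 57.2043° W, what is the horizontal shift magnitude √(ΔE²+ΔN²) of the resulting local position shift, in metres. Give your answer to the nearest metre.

697 m

At φ = -47.1944°, λ = -57.2043°: sin φ = -0.733663, cos φ = 0.679513, sin λ = -0.840607, cos λ = 0.541645.
ΔE = −sin λ·ΔX + cos λ·ΔY = −(-0.840607)·(-247.0) + (0.541645)·(-571.6) = -517.23 m.
ΔN = −sin φ cos λ·ΔX − sin φ sin λ·ΔY + cos φ·ΔZ = −(-0.733663)(0.541645)(-247.0) − (-0.733663)(-0.840607)(-571.6) + (0.679513)(313.8) = 467.60 m.
Horizontal magnitude = √(ΔE² + ΔN²) = √((-517.23)² + 467.60²) = 697.26 m.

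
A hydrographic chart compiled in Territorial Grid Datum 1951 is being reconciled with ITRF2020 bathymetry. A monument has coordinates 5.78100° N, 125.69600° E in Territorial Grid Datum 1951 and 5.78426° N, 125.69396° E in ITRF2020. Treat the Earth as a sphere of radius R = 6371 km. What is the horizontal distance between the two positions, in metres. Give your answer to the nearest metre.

427 m

Δφ = 5.78426° − 5.78100° = +0.00326°; Δλ = 125.69396° − 125.69600° = -0.00204°.
1° along a meridian = πR/180 = 111195 m.
ΔN = Δφ × 111195 = 362.5 m; ΔE = Δλ × 111195 × cos(5.78100°) = -0.00204 × 111195 × 0.994914 = -225.7 m.
Distance = √(ΔE² + ΔN²) = √((-225.7)² + 362.5²) = 427.0 m.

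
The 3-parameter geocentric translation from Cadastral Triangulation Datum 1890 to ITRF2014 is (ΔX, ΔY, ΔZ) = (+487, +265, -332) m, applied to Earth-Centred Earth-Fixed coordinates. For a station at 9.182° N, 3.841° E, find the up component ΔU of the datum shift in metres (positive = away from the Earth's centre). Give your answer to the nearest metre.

The local up (radial) axis is (cos φ cos λ, cos φ sin λ, sin φ), giving ΔU = 479.680 + 17.524 − 52.978 = 444.23 m.

ΔU = 444 m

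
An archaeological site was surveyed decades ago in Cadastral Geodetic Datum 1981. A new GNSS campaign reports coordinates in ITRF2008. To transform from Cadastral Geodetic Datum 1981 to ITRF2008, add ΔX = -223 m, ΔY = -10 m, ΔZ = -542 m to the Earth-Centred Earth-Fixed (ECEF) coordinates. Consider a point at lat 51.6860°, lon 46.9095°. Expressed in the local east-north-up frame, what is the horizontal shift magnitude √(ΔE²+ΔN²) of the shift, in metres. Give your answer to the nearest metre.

At φ = 51.6860°, λ = 46.9095°: sin φ = 0.784625, cos φ = 0.619971, sin λ = 0.730276, cos λ = 0.683153.
ΔE = −sin λ·ΔX + cos λ·ΔY = −(0.730276)·(-223) + (0.683153)·(-10) = 156.02 m.
ΔN = −sin φ cos λ·ΔX − sin φ sin λ·ΔY + cos φ·ΔZ = −(0.784625)(0.683153)(-223) − (0.784625)(0.730276)(-10) + (0.619971)(-542) = -210.76 m.
Horizontal magnitude = √(ΔE² + ΔN²) = √(156.02² + (-210.76)²) = 262.23 m.

262 m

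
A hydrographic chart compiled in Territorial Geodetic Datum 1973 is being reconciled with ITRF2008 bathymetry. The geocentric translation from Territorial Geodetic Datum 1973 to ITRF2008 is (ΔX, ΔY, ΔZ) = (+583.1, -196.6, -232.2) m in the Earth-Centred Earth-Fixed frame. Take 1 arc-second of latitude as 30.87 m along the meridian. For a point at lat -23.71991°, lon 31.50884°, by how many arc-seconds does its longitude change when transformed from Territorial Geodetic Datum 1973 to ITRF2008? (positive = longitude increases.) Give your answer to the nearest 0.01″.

Δλ = -16.71″

sin φ = -0.402266, cos φ = 0.915523, sin λ = 0.522630, cos λ = 0.852560.
East component: ΔE = −sin λ·ΔX + cos λ·ΔY = −(0.522630)(583.1) + (0.852560)(-196.6) = -472.36 m.
1° of latitude spans 3600 × 30.87 = 111132 m; at latitude φ, 1° of longitude spans that × cos φ = 101743.9 m, so Δλ = -472.36 / 101743.9 × 3600 = -16.713″.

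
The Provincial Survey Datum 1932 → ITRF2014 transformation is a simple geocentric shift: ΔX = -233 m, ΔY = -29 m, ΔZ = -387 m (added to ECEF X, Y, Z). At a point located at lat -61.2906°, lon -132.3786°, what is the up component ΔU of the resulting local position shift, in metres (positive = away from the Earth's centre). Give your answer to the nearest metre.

ΔU = 425 m

At φ = -61.2906°, λ = -132.3786°: sin φ = -0.877067, cos φ = 0.480367, sin λ = -0.738707, cos λ = -0.674027.
ΔU = cos φ cos λ·ΔX + cos φ sin λ·ΔY + sin φ·ΔZ = (0.480367)(-0.674027)(-233) + (0.480367)(-0.738707)(-29) + (-0.877067)(-387) = 425.16 m.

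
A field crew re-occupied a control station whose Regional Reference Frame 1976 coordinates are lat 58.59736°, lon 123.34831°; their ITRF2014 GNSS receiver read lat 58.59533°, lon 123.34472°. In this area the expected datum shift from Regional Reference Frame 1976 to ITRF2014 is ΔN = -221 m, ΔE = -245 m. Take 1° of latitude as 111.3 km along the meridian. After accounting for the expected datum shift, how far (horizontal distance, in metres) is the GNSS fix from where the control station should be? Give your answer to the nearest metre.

Observed coordinate differences: Δφ = -0.00203°, Δλ = -0.00359°.
Converting to metres (1° lat = 111300 m, cos φ = 0.521049): observed ΔN = -225.9 m, observed ΔE = -208.2 m.
Subtracting the expected shift leaves a residual of -225.9 − (-221) = -4.9 m north and -208.2 − (-245) = 36.8 m east.
Residual distance = √((-4.9)² + 36.8²) = 37.1 m.

37 m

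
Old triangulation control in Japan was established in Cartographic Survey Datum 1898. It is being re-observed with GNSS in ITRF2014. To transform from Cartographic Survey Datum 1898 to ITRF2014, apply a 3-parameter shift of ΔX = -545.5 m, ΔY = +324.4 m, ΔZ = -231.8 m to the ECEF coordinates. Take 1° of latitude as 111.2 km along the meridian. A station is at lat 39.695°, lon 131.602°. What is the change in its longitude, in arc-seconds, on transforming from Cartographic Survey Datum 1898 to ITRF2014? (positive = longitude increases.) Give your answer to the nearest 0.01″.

Δλ = 8.10″

sin φ = 0.638701, cos φ = 0.769455, sin λ = 0.747775, cos λ = -0.663952.
East component: ΔE = −sin λ·ΔX + cos λ·ΔY = −(0.747775)(-545.5) + (-0.663952)(324.4) = 192.53 m.
1° of latitude spans 111200 m; at latitude φ, 1° of longitude spans that × cos φ = 85563.4 m, so Δλ = 192.53 / 85563.4 × 3600 = 8.100″.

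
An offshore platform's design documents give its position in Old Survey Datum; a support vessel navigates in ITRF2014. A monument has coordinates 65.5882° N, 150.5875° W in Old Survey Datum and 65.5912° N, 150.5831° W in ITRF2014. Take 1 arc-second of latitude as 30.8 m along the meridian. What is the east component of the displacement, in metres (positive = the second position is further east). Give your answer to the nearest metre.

Δφ = 65.5912° − 65.5882° = +0.0030°; Δλ = -150.5831° − -150.5875° = +0.0044°.
1° of latitude = 3600 × 30.80 = 110880 m.
ΔN = Δφ × 110880 = 332.6 m; ΔE = Δλ × 110880 × cos(65.5882°) = +0.0044 × 110880 × 0.413292 = 201.6 m.

ΔE = 202 m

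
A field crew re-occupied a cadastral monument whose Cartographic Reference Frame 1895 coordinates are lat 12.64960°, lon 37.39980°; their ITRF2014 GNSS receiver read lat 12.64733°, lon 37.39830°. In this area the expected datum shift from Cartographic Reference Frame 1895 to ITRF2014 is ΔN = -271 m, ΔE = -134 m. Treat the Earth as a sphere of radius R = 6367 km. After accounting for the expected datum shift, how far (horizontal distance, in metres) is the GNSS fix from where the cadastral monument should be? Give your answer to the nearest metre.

34 m

Observed coordinate differences: Δφ = -0.00227°, Δλ = -0.00150°.
Converting to metres (1° lat = 111125 m, cos φ = 0.975728): observed ΔN = -252.3 m, observed ΔE = -162.6 m.
Subtracting the expected shift leaves a residual of -252.3 − (-271) = 18.7 m north and -162.6 − (-134) = -28.6 m east.
Residual distance = √(18.7² + (-28.6)²) = 34.2 m.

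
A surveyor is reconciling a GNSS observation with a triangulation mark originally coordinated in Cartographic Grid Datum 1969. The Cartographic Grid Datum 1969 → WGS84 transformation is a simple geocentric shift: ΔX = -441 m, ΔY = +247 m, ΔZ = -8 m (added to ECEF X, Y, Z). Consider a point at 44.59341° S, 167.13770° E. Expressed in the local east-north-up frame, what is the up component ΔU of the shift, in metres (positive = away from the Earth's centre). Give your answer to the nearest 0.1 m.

The local up (radial) axis is (cos φ cos λ, cos φ sin λ, sin φ), giving ΔU = 306.159 + 39.155 + 5.617 = 350.93 m.

ΔU = 350.9 m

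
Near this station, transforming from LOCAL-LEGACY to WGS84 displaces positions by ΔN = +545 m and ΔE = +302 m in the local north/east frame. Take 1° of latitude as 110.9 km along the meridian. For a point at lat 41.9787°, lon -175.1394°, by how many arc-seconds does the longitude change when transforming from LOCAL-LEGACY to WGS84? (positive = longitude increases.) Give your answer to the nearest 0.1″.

Δλ = 13.2″

At latitude 41.9787°, cos φ = 0.743394.
1° of longitude at this latitude = 110.9 × cos φ = 82.44 km, so Δλ = 302.0 / 82442.3 = 0.0036632° = 13.187″.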